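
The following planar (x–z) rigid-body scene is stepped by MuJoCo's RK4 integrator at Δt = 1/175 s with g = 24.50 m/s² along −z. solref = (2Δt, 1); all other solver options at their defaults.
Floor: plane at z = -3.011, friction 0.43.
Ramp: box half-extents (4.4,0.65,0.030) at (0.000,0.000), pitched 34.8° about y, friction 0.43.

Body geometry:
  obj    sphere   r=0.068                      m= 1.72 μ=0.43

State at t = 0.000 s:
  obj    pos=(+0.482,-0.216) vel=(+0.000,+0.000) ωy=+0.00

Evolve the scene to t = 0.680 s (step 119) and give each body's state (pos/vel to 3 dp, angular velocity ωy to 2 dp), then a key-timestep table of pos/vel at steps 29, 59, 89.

State at t = 0.680 s:
  obj    pos=(+2.378,-1.534) vel=(+5.577,-3.876) ωy=+99.85

Key-timestep trajectory:
   step    t(s)  obj.x    obj.z    obj.vx   obj.vz 
     29  0.1657   +0.595  -0.294  +1.359  -0.945
     59  0.3371   +0.948  -0.540  +2.765  -1.922
     89  0.5086   +1.543  -0.953  +4.171  -2.899


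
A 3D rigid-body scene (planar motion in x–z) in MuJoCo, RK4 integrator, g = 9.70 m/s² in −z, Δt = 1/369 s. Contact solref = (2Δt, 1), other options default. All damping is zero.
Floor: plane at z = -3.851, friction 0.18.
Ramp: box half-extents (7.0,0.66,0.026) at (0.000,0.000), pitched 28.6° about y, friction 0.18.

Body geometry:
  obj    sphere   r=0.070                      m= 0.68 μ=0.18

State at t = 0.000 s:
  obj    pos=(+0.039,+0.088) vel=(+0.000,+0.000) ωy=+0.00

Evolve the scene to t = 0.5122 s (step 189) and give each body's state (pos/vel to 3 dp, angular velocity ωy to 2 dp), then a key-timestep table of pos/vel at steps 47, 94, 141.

State at t = 0.5122 s:
  obj    pos=(+0.421,-0.120) vel=(+1.492,-0.813) ωy=+24.26

Key-timestep trajectory:
   step    t(s)  obj.x    obj.z    obj.vx   obj.vz 
     47  0.1274   +0.063  +0.075  +0.371  -0.202
     94  0.2547   +0.134  +0.037  +0.742  -0.405
    141  0.3821   +0.252  -0.028  +1.113  -0.607


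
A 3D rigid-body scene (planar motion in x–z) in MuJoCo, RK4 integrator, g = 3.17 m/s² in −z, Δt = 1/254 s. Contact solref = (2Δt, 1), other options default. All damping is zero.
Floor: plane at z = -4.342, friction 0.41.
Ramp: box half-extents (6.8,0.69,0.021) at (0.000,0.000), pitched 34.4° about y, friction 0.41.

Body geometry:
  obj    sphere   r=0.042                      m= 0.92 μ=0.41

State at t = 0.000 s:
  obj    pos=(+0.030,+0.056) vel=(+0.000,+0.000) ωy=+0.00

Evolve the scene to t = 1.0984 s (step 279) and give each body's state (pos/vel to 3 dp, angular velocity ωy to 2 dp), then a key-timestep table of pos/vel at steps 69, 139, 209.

State at t = 1.0984 s:
  obj    pos=(+0.667,-0.380) vel=(+1.159,-0.794) ωy=+33.45

Key-timestep trajectory:
   step    t(s)  obj.x    obj.z    obj.vx   obj.vz 
     69  0.2717   +0.069  +0.029  +0.287  -0.196
    139  0.5472   +0.188  -0.052  +0.578  -0.396
    209  0.8228   +0.387  -0.189  +0.869  -0.595


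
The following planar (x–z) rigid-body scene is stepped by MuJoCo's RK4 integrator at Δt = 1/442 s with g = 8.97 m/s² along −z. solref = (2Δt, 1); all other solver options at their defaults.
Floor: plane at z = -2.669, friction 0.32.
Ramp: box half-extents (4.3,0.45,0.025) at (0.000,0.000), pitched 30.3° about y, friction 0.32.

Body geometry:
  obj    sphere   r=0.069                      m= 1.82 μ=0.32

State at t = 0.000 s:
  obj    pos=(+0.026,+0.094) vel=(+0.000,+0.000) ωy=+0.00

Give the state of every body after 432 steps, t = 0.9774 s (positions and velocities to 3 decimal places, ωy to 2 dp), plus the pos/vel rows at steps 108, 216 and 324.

State at t = 0.9774 s:
  obj    pos=(+1.359,-0.685) vel=(+2.728,-1.594) ωy=+45.79

Key-timestep trajectory:
   step    t(s)  obj.x    obj.z    obj.vx   obj.vz 
    108  0.2443   +0.109  +0.045  +0.682  -0.399
    216  0.4887   +0.359  -0.101  +1.364  -0.797
    324  0.7330   +0.776  -0.344  +2.046  -1.196


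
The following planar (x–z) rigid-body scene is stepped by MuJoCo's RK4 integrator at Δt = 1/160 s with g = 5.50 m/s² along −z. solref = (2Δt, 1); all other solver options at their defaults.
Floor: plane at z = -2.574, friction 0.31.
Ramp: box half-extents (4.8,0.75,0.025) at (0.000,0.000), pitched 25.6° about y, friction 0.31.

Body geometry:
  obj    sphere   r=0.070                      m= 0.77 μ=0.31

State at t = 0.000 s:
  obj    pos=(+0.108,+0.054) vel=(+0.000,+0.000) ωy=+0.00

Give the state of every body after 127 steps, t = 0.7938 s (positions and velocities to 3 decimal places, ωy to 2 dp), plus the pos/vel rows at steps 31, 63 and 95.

State at t = 0.7938 s:
  obj    pos=(+0.590,-0.177) vel=(+1.215,-0.582) ωy=+19.24

Key-timestep trajectory:
   step    t(s)  obj.x    obj.z    obj.vx   obj.vz 
     31  0.1938   +0.137  +0.040  +0.297  -0.142
     63  0.3938   +0.227  -0.003  +0.603  -0.289
     95  0.5938   +0.378  -0.076  +0.909  -0.436


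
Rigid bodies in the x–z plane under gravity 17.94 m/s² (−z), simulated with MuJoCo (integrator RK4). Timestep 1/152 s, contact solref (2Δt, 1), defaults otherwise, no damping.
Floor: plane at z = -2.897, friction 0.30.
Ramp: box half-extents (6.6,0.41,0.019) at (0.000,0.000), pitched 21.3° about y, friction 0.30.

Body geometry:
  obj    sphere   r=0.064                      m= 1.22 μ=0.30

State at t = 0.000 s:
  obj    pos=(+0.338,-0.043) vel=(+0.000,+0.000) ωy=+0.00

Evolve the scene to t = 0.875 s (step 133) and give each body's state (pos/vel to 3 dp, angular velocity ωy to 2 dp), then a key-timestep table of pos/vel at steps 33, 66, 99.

State at t = 0.875 s:
  obj    pos=(+1.998,-0.690) vel=(+3.795,-1.480) ωy=+63.63

Key-timestep trajectory:
   step    t(s)  obj.x    obj.z    obj.vx   obj.vz 
     33  0.2171   +0.440  -0.083  +0.942  -0.367
     66  0.4342   +0.747  -0.202  +1.883  -0.734
     99  0.6513   +1.258  -0.401  +2.825  -1.101


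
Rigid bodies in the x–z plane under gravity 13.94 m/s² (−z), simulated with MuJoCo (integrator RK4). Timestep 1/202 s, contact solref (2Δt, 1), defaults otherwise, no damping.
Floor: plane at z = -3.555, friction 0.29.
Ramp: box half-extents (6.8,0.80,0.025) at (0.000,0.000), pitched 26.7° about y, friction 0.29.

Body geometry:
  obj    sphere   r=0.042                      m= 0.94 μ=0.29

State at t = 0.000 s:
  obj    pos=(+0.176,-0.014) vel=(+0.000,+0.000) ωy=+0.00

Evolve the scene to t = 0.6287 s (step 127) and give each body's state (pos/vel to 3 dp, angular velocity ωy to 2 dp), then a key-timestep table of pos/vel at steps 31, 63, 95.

State at t = 0.6287 s:
  obj    pos=(+0.966,-0.411) vel=(+2.513,-1.264) ωy=+66.95

Key-timestep trajectory:
   step    t(s)  obj.x    obj.z    obj.vx   obj.vz 
     31  0.1535   +0.223  -0.037  +0.613  -0.309
     63  0.3119   +0.371  -0.111  +1.247  -0.627
     95  0.4703   +0.618  -0.236  +1.880  -0.945


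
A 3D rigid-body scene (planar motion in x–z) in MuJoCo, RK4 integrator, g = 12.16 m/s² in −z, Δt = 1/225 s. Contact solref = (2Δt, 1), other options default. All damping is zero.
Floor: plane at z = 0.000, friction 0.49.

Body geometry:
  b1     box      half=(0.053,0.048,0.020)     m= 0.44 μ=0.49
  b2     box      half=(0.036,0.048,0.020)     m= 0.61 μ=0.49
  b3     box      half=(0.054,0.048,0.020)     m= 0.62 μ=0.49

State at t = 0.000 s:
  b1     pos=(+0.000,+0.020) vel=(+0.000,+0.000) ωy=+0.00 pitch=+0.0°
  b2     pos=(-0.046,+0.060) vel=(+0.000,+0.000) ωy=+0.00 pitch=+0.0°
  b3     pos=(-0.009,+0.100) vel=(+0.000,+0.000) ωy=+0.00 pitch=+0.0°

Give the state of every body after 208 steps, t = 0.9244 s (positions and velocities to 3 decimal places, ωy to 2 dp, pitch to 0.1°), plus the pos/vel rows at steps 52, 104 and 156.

State at t = 0.9244 s:
  b1     pos=(+0.000,+0.020) vel=(+0.000,+0.000) ωy=+0.00 pitch=+0.0°
  b2     pos=(-0.047,+0.060) vel=(-0.001,+0.000) ωy=+0.00 pitch=+0.0°
  b3     pos=(+0.006,+0.092) vel=(+0.000,-0.001) ωy=-0.03 pitch=+43.3°

Key-timestep trajectory:
   step    t(s)  b1.x    b1.z    b1.vx   b1.vz   b2.x    b2.z    b2.vx   b2.vz   b3.x    b3.z    b3.vx   b3.vz 
     52  0.2311   +0.000  +0.020  +0.000  +0.000   -0.046  +0.060  +0.000  +0.000   -0.001  +0.098  +0.106  -0.077
    104  0.4622   +0.000  +0.020  +0.001  +0.000   -0.046  +0.060  +0.001  +0.000   +0.006  +0.092  -0.007  +0.006
    156  0.6933   +0.000  +0.020  +0.000  +0.000   -0.046  +0.060  -0.001  +0.000   +0.006  +0.092  +0.000  -0.001


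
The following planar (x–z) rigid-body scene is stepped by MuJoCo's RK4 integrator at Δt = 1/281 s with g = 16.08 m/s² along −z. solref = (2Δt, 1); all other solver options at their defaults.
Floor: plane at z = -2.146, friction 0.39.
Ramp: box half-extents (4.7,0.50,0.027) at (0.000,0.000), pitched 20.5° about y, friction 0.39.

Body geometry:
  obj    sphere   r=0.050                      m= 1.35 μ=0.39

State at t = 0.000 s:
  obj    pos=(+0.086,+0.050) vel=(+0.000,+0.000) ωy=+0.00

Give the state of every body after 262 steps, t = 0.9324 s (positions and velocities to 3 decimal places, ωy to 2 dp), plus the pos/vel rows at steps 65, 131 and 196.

State at t = 0.9324 s:
  obj    pos=(+1.724,-0.562) vel=(+3.513,-1.313) ωy=+75.00

Key-timestep trajectory:
   step    t(s)  obj.x    obj.z    obj.vx   obj.vz 
     65  0.2313   +0.187  +0.012  +0.872  -0.326
    131  0.4662   +0.496  -0.103  +1.757  -0.657
    196  0.6975   +1.003  -0.293  +2.628  -0.983


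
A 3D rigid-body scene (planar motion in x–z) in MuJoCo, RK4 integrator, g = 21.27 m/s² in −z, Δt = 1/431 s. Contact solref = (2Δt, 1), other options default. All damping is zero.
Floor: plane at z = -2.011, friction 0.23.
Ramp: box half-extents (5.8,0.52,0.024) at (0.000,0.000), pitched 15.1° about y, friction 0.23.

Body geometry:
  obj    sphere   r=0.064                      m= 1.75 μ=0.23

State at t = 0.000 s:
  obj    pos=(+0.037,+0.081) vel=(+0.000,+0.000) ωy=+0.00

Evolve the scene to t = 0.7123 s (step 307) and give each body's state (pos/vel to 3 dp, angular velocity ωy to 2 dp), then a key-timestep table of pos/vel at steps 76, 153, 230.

State at t = 0.7123 s:
  obj    pos=(+1.006,-0.180) vel=(+2.722,-0.734) ωy=+44.04

Key-timestep trajectory:
   step    t(s)  obj.x    obj.z    obj.vx   obj.vz 
     76  0.1763   +0.096  +0.065  +0.674  -0.182
    153  0.3550   +0.278  +0.016  +1.357  -0.366
    230  0.5336   +0.581  -0.066  +2.039  -0.550


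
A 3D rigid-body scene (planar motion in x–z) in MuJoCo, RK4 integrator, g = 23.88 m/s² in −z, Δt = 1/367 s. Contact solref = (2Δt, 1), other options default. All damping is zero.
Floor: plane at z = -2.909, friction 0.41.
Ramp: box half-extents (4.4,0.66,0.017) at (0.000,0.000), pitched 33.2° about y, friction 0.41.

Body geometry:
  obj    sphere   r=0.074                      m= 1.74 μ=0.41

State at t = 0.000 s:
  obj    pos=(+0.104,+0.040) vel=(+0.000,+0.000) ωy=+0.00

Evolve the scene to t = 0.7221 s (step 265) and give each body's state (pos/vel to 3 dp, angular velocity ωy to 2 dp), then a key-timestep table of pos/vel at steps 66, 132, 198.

State at t = 0.7221 s:
  obj    pos=(+2.142,-1.293) vel=(+5.643,-3.693) ωy=+91.12

Key-timestep trajectory:
   step    t(s)  obj.x    obj.z    obj.vx   obj.vz 
     66  0.1798   +0.231  -0.042  +1.406  -0.920
    132  0.3597   +0.610  -0.290  +2.811  -1.840
    198  0.5395   +1.242  -0.704  +4.217  -2.759


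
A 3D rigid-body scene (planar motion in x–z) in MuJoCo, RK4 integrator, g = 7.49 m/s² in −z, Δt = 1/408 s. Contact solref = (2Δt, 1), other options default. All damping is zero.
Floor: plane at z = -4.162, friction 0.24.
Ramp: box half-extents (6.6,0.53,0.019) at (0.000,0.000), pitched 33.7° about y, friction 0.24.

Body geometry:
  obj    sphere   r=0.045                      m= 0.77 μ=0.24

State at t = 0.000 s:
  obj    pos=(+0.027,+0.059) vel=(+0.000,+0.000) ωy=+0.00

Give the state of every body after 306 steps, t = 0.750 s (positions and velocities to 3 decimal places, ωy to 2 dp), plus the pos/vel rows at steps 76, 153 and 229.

State at t = 0.750 s:
  obj    pos=(+0.722,-0.404) vel=(+1.852,-1.235) ωy=+49.46

Key-timestep trajectory:
   step    t(s)  obj.x    obj.z    obj.vx   obj.vz 
     76  0.1863   +0.070  +0.030  +0.460  -0.307
    153  0.3750   +0.201  -0.057  +0.926  -0.618
    229  0.5613   +0.416  -0.201  +1.386  -0.925


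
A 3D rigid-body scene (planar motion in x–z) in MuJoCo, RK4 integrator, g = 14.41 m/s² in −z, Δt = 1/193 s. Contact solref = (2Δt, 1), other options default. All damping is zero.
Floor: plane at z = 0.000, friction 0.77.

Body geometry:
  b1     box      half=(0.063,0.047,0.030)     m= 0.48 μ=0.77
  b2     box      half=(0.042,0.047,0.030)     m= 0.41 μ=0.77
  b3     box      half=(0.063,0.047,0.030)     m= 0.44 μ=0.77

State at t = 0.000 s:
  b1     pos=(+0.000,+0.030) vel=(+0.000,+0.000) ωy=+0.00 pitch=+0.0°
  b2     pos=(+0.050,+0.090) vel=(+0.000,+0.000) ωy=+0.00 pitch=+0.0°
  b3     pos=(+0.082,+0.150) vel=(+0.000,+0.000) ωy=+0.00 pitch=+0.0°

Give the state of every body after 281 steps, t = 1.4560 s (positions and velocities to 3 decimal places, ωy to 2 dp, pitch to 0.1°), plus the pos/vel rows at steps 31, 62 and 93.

State at t = 1.4560 s:
  b1     pos=(+0.000,+0.030) vel=(+0.000,+0.000) ωy=+0.00 pitch=+0.0°
  b2     pos=(+0.098,+0.042) vel=(+0.000,+0.000) ωy=+0.00 pitch=+90.0°
  b3     pos=(+0.284,+0.030) vel=(+0.000,+0.000) ωy=+0.00 pitch=+180.0°

Key-timestep trajectory:
   step    t(s)  b1.x    b1.z    b1.vx   b1.vz   b2.x    b2.z    b2.vx   b2.vz   b3.x    b3.z    b3.vx   b3.vz 
     31  0.1606   +0.000  +0.030  -0.001  +0.000   +0.055  +0.092  +0.083  +0.021   +0.097  +0.145  +0.224  -0.088
     62  0.3212   +0.000  +0.030  +0.000  +0.000   +0.091  +0.074  +0.339  -0.638   +0.166  +0.065  +0.621  -0.102
     93  0.4819   +0.000  +0.030  +0.000  +0.000   +0.098  +0.042  -0.004  +0.004   +0.242  +0.065  +0.474  -0.197


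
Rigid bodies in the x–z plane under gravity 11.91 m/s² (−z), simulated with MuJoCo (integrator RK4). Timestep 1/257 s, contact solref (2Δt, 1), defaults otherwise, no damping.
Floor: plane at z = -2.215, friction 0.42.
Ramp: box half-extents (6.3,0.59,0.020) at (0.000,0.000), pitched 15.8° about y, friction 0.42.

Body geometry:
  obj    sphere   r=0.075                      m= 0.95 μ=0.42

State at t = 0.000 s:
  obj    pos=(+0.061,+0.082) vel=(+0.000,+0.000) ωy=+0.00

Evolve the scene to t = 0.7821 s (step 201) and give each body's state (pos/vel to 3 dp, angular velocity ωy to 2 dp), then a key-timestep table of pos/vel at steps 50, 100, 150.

State at t = 0.7821 s:
  obj    pos=(+0.743,-0.111) vel=(+1.743,-0.493) ωy=+24.15

Key-timestep trajectory:
   step    t(s)  obj.x    obj.z    obj.vx   obj.vz 
     50  0.1946   +0.103  +0.070  +0.434  -0.123
    100  0.3891   +0.230  +0.034  +0.867  -0.245
    150  0.5837   +0.441  -0.026  +1.301  -0.368


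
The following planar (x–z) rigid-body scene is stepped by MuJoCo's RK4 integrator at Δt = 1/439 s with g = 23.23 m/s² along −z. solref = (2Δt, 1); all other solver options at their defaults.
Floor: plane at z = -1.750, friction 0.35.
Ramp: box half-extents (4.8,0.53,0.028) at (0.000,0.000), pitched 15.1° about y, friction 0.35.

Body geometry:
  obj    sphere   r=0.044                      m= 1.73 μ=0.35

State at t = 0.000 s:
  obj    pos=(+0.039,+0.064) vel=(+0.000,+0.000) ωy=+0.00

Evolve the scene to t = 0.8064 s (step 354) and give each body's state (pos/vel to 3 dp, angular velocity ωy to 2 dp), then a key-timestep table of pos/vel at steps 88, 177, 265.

State at t = 0.8064 s:
  obj    pos=(+1.396,-0.302) vel=(+3.365,-0.908) ωy=+79.21

Key-timestep trajectory:
   step    t(s)  obj.x    obj.z    obj.vx   obj.vz 
     88  0.2005   +0.123  +0.041  +0.837  -0.226
    177  0.4032   +0.378  -0.027  +1.683  -0.454
    265  0.6036   +0.799  -0.141  +2.519  -0.680


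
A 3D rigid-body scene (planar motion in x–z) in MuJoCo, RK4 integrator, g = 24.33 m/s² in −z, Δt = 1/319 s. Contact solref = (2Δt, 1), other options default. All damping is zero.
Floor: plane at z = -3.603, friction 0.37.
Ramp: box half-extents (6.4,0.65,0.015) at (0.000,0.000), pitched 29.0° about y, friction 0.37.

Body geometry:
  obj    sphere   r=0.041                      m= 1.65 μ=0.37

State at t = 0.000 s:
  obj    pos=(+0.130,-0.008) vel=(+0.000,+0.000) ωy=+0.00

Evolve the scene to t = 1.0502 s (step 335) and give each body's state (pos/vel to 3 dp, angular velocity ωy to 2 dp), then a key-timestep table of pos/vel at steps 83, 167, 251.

State at t = 1.0502 s:
  obj    pos=(+4.193,-2.260) vel=(+7.738,-4.289) ωy=+215.79

Key-timestep trajectory:
   step    t(s)  obj.x    obj.z    obj.vx   obj.vz 
     83  0.2602   +0.379  -0.146  +1.917  -1.063
    167  0.5235   +1.140  -0.568  +3.858  -2.138
    251  0.7868   +2.411  -1.273  +5.798  -3.214


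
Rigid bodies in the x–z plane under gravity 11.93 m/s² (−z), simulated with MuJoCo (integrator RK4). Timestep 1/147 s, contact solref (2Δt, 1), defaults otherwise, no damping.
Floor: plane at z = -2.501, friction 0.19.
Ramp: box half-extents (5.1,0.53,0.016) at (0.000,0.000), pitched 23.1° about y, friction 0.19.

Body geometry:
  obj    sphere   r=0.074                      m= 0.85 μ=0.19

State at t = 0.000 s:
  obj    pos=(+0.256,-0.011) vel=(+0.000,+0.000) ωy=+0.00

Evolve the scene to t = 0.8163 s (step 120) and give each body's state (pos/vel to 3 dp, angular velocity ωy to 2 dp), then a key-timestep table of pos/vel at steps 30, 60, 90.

State at t = 0.8163 s:
  obj    pos=(+1.281,-0.448) vel=(+2.511,-1.071) ωy=+36.87

Key-timestep trajectory:
   step    t(s)  obj.x    obj.z    obj.vx   obj.vz 
     30  0.2041   +0.320  -0.039  +0.628  -0.268
     60  0.4082   +0.512  -0.121  +1.255  -0.535
     90  0.6122   +0.832  -0.257  +1.883  -0.803


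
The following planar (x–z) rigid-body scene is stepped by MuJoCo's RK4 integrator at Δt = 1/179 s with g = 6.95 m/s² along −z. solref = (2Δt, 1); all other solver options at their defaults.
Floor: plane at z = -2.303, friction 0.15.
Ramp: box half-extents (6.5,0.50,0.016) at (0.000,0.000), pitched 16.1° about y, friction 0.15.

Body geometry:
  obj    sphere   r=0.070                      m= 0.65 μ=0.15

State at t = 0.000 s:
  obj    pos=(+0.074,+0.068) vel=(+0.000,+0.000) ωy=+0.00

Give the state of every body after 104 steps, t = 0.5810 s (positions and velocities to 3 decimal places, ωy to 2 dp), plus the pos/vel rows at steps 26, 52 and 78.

State at t = 0.5810 s:
  obj    pos=(+0.297,+0.004) vel=(+0.769,-0.222) ωy=+11.42

Key-timestep trajectory:
   step    t(s)  obj.x    obj.z    obj.vx   obj.vz 
     26  0.1453   +0.088  +0.064  +0.192  -0.055
     52  0.2905   +0.130  +0.052  +0.384  -0.111
     78  0.4358   +0.200  +0.032  +0.576  -0.166


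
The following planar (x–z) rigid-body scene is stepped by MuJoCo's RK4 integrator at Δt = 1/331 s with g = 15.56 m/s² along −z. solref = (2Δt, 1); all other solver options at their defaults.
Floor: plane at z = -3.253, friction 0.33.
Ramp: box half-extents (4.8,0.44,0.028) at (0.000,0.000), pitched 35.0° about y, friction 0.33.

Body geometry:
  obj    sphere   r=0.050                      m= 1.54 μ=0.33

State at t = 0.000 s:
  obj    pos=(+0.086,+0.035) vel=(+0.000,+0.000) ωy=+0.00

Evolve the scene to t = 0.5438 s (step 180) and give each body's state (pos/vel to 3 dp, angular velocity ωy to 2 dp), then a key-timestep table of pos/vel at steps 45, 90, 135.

State at t = 0.5438 s:
  obj    pos=(+0.858,-0.506) vel=(+2.840,-1.989) ωy=+69.32

Key-timestep trajectory:
   step    t(s)  obj.x    obj.z    obj.vx   obj.vz 
     45  0.1360   +0.134  +0.001  +0.710  -0.497
     90  0.2719   +0.279  -0.100  +1.420  -0.994
    135  0.4079   +0.520  -0.269  +2.130  -1.491


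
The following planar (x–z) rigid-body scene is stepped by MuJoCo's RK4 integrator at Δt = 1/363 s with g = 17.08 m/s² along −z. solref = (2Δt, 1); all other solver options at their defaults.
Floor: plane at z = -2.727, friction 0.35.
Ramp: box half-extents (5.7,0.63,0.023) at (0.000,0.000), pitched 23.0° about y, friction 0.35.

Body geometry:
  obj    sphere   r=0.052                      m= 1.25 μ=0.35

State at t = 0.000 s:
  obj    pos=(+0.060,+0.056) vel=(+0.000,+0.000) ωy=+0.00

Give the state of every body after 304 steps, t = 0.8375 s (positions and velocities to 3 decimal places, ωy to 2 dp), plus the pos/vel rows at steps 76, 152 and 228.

State at t = 0.8375 s:
  obj    pos=(+1.599,-0.597) vel=(+3.675,-1.560) ωy=+76.76

Key-timestep trajectory:
   step    t(s)  obj.x    obj.z    obj.vx   obj.vz 
     76  0.2094   +0.156  +0.015  +0.919  -0.390
    152  0.4187   +0.445  -0.107  +1.838  -0.780
    228  0.6281   +0.926  -0.311  +2.756  -1.170


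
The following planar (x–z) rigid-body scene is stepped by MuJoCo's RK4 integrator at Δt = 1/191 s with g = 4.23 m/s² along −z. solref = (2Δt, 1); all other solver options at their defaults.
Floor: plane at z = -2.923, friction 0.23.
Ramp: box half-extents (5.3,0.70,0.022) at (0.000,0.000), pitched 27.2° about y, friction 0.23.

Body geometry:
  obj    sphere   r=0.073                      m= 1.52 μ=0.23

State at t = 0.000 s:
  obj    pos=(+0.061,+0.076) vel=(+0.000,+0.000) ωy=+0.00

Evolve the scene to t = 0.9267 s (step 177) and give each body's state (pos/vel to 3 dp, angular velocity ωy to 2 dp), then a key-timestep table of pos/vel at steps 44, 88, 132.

State at t = 0.9267 s:
  obj    pos=(+0.588,-0.196) vel=(+1.138,-0.585) ωy=+17.53

Key-timestep trajectory:
   step    t(s)  obj.x    obj.z    obj.vx   obj.vz 
     44  0.2304   +0.094  +0.059  +0.283  -0.145
     88  0.4607   +0.191  +0.008  +0.566  -0.291
    132  0.6911   +0.354  -0.075  +0.849  -0.436


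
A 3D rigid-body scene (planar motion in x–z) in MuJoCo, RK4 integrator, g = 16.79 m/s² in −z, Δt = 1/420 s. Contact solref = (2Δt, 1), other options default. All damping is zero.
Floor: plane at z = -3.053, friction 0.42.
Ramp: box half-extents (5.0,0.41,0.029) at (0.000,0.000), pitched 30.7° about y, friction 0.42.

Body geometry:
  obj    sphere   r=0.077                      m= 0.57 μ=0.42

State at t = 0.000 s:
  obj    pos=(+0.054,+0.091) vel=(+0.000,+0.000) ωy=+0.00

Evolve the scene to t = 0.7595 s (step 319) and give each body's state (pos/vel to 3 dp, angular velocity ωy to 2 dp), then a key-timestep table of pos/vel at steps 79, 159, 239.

State at t = 0.7595 s:
  obj    pos=(+1.573,-0.811) vel=(+3.999,-2.374) ωy=+60.39

Key-timestep trajectory:
   step    t(s)  obj.x    obj.z    obj.vx   obj.vz 
     79  0.1881   +0.147  +0.036  +0.990  -0.588
    159  0.3786   +0.431  -0.133  +1.993  -1.183
    239  0.5690   +0.907  -0.415  +2.996  -1.779


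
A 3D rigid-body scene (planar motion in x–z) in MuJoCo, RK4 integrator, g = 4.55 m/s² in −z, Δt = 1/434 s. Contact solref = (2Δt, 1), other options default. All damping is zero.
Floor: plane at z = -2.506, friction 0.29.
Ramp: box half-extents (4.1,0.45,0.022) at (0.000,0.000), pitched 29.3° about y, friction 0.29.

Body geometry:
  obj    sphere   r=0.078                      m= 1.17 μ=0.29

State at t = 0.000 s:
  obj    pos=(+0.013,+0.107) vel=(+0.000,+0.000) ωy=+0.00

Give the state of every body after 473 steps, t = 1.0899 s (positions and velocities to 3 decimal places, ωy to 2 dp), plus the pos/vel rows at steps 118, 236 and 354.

State at t = 1.0899 s:
  obj    pos=(+0.837,-0.355) vel=(+1.512,-0.848) ωy=+22.22

Key-timestep trajectory:
   step    t(s)  obj.x    obj.z    obj.vx   obj.vz 
    118  0.2719   +0.064  +0.079  +0.377  -0.212
    236  0.5438   +0.218  -0.008  +0.754  -0.423
    354  0.8157   +0.475  -0.152  +1.131  -0.635


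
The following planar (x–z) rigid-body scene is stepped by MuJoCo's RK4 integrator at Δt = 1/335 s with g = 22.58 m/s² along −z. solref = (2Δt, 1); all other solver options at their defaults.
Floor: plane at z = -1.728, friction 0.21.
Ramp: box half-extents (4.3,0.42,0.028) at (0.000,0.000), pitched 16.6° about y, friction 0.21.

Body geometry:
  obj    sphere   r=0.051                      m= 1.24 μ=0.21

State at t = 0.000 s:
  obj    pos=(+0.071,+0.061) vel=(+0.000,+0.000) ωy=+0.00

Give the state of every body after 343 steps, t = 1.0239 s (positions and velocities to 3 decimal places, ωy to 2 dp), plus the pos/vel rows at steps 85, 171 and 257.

State at t = 1.0239 s:
  obj    pos=(+2.386,-0.629) vel=(+4.521,-1.348) ωy=+92.50

Key-timestep trajectory:
   step    t(s)  obj.x    obj.z    obj.vx   obj.vz 
     85  0.2537   +0.213  +0.019  +1.121  -0.334
    171  0.5104   +0.646  -0.110  +2.254  -0.672
    257  0.7672   +1.371  -0.326  +3.388  -1.010


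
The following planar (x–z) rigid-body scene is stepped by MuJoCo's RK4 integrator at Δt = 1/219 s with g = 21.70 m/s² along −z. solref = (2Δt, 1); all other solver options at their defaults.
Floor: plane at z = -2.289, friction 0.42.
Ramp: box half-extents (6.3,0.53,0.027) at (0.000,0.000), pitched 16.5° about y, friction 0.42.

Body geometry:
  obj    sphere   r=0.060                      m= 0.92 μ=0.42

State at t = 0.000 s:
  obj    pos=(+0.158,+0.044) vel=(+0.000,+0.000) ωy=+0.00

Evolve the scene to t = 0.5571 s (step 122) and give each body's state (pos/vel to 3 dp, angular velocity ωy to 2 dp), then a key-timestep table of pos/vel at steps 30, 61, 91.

State at t = 0.5571 s:
  obj    pos=(+0.813,-0.150) vel=(+2.351,-0.697) ωy=+40.86

Key-timestep trajectory:
   step    t(s)  obj.x    obj.z    obj.vx   obj.vz 
     30  0.1370   +0.198  +0.032  +0.578  -0.171
     61  0.2785   +0.322  -0.005  +1.176  -0.348
     91  0.4155   +0.522  -0.064  +1.754  -0.520


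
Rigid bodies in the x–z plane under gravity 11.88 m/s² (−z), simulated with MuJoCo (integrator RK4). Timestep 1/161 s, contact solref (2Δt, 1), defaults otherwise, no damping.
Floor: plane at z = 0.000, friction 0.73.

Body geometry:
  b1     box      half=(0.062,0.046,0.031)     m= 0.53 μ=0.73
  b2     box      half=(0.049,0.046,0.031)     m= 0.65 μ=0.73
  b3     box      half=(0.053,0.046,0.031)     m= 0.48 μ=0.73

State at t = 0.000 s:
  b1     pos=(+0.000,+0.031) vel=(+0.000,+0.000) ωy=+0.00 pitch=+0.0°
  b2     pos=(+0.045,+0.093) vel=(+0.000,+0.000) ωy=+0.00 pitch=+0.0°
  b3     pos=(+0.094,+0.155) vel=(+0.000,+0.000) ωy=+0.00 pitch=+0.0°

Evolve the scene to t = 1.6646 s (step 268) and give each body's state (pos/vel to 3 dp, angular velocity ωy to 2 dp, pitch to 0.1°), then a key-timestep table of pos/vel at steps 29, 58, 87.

State at t = 1.6646 s:
  b1     pos=(+0.000,+0.031) vel=(+0.000,+0.000) ωy=+0.00 pitch=+0.0°
  b2     pos=(+0.100,+0.049) vel=(+0.000,+0.000) ωy=+0.00 pitch=+90.0°
  b3     pos=(+0.281,+0.031) vel=(+0.000,+0.000) ωy=+0.00 pitch=+180.0°

Key-timestep trajectory:
   step    t(s)  b1.x    b1.z    b1.vx   b1.vz   b2.x    b2.z    b2.vx   b2.vz   b3.x    b3.z    b3.vx   b3.vz 
     29  0.1801   +0.000  +0.031  -0.001  +0.000   +0.051  +0.095  +0.086  +0.029   +0.111  +0.147  +0.222  -0.124
     58  0.3602   +0.000  +0.031  +0.000  +0.000   +0.091  +0.076  +0.325  -0.663   +0.181  +0.054  +0.611  +0.017
     87  0.5404   +0.000  +0.031  +0.000  +0.000   +0.100  +0.049  +0.000  +0.000   +0.247  +0.057  +0.365  -0.154


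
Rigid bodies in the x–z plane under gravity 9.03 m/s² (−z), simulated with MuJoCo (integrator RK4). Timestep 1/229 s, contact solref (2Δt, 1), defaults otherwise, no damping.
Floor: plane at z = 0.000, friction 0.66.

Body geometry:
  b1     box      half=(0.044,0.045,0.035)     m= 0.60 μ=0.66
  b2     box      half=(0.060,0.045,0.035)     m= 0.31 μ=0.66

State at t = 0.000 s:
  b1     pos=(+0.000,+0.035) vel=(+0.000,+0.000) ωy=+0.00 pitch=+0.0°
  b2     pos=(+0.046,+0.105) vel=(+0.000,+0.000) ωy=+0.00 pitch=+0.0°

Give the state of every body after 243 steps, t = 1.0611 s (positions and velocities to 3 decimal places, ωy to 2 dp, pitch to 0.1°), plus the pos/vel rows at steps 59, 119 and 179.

State at t = 1.0611 s:
  b1     pos=(+0.000,+0.035) vel=(+0.000,+0.000) ωy=+0.00 pitch=+0.0°
  b2     pos=(+0.196,+0.035) vel=(+0.000,+0.000) ωy=+0.00 pitch=+180.0°

Key-timestep trajectory:
   step    t(s)  b1.x    b1.z    b1.vx   b1.vz   b2.x    b2.z    b2.vx   b2.vz 
     59  0.2576   +0.000  +0.035  +0.000  +0.000   +0.059  +0.102  +0.144  -0.067
    119  0.5197   +0.000  +0.035  +0.000  +0.000   +0.122  +0.068  +0.137  +0.026
    179  0.7817   +0.000  +0.035  +0.000  +0.000   +0.146  +0.068  +0.131  -0.020


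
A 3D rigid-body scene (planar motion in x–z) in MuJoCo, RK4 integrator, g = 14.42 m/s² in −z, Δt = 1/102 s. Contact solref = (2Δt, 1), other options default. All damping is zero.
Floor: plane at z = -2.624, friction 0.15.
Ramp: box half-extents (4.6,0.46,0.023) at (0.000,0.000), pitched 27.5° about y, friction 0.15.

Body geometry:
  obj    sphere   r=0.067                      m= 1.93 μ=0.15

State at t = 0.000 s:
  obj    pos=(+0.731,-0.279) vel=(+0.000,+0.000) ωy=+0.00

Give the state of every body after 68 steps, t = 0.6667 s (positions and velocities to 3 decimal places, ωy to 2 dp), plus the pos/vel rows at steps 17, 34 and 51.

State at t = 0.6667 s:
  obj    pos=(+1.669,-0.767) vel=(+2.813,-1.464) ωy=+47.28

Key-timestep trajectory:
   step    t(s)  obj.x    obj.z    obj.vx   obj.vz 
     17  0.1667   +0.790  -0.310  +0.704  -0.366
     34  0.3333   +0.966  -0.401  +1.407  -0.732
     51  0.5000   +1.259  -0.554  +2.110  -1.098


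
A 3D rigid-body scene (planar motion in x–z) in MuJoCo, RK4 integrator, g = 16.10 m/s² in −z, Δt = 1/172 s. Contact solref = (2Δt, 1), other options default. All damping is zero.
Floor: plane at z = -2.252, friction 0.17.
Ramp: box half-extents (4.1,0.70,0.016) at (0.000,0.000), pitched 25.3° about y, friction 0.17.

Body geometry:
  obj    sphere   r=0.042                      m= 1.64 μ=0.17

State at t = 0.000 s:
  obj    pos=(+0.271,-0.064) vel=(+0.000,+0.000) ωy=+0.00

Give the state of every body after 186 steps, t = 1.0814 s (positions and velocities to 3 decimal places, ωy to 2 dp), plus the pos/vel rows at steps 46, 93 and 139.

State at t = 1.0814 s:
  obj    pos=(+2.870,-1.292) vel=(+4.805,-2.271) ωy=+126.50

Key-timestep trajectory:
   step    t(s)  obj.x    obj.z    obj.vx   obj.vz 
     46  0.2674   +0.430  -0.139  +1.189  -0.562
     93  0.5407   +0.921  -0.371  +2.403  -1.136
    139  0.8081   +1.722  -0.750  +3.591  -1.698


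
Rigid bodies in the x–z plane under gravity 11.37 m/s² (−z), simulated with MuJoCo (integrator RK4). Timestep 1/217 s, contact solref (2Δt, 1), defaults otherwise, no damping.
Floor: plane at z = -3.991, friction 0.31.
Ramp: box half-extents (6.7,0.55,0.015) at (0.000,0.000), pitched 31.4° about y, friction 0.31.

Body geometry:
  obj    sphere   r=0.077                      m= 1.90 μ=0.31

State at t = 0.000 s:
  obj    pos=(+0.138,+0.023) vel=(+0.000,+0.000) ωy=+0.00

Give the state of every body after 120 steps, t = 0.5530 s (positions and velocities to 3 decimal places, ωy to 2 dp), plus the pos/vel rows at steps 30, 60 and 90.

State at t = 0.5530 s:
  obj    pos=(+0.691,-0.314) vel=(+1.997,-1.219) ωy=+30.38

Key-timestep trajectory:
   step    t(s)  obj.x    obj.z    obj.vx   obj.vz 
     30  0.1382   +0.173  +0.002  +0.500  -0.305
     60  0.2765   +0.276  -0.061  +0.999  -0.610
     90  0.4147   +0.449  -0.166  +1.498  -0.914


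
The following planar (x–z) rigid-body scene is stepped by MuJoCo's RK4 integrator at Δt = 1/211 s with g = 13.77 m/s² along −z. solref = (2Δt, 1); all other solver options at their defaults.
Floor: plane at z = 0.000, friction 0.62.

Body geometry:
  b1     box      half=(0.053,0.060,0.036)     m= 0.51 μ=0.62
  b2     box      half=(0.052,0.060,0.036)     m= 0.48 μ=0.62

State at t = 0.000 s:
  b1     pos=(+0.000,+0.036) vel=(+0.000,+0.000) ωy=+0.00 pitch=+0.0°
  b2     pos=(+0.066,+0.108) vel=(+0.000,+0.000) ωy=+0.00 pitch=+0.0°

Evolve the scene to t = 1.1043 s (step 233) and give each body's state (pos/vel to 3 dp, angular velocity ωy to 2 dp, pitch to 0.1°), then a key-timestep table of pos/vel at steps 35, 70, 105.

State at t = 1.1043 s:
  b1     pos=(+0.000,+0.036) vel=(+0.000,+0.000) ωy=+0.00 pitch=+0.0°
  b2     pos=(+0.116,+0.052) vel=(+0.000,+0.000) ωy=+0.00 pitch=+90.0°

Key-timestep trajectory:
   step    t(s)  b1.x    b1.z    b1.vx   b1.vz   b2.x    b2.z    b2.vx   b2.vz 
     35  0.1659   +0.000  +0.036  +0.000  +0.000   +0.096  +0.068  +0.281  -0.894
     70  0.3318   +0.000  +0.036  +0.000  +0.000   +0.139  +0.062  +0.021  +0.004
    105  0.4976   +0.000  +0.036  +0.000  +0.000   +0.113  +0.053  -0.101  +0.129


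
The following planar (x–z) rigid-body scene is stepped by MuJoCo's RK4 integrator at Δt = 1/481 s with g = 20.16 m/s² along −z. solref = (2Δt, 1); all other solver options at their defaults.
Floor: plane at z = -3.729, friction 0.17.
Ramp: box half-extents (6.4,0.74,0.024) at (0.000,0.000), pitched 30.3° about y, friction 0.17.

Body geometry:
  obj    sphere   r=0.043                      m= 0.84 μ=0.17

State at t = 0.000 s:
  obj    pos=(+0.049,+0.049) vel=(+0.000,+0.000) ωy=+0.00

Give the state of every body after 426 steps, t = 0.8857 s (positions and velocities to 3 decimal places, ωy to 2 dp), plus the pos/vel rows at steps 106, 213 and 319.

State at t = 0.8857 s:
  obj    pos=(+2.509,-1.389) vel=(+5.556,-3.247) ωy=+149.62

Key-timestep trajectory:
   step    t(s)  obj.x    obj.z    obj.vx   obj.vz 
    106  0.2204   +0.201  -0.040  +1.383  -0.808
    213  0.4428   +0.664  -0.311  +2.778  -1.623
    319  0.6632   +1.429  -0.757  +4.160  -2.431


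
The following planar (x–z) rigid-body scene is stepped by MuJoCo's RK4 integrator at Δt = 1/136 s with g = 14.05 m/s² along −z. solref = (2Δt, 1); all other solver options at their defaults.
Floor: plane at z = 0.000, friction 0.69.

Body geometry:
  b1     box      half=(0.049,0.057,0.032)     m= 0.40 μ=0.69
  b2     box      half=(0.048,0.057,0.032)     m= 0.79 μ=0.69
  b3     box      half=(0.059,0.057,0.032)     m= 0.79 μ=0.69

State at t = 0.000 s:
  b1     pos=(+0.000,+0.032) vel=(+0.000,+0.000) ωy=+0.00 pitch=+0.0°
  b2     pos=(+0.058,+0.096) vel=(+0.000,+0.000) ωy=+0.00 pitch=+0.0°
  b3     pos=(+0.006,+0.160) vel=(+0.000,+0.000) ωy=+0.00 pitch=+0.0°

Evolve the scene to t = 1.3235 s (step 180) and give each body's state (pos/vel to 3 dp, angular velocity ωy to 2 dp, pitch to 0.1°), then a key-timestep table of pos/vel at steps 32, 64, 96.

State at t = 1.3235 s:
  b1     pos=(+0.000,+0.032) vel=(+0.000,+0.000) ωy=+0.00 pitch=+0.0°
  b2     pos=(+0.102,+0.048) vel=(+0.000,+0.000) ωy=+0.00 pitch=+90.0°
  b3     pos=(-0.134,+0.032) vel=(+0.000,+0.000) ωy=+0.00 pitch=+180.0°

Key-timestep trajectory:
   step    t(s)  b1.x    b1.z    b1.vx   b1.vz   b2.x    b2.z    b2.vx   b2.vz   b3.x    b3.z    b3.vx   b3.vz 
     32  0.2353   +0.000  +0.032  +0.000  -0.002   +0.060  +0.095  +0.066  -0.023   -0.025  +0.129  -0.316  -0.495
     64  0.4706   +0.000  +0.032  +0.000  +0.000   +0.120  +0.056  +0.153  +0.049   -0.135  +0.028  +0.060  +0.194
     96  0.7059   +0.000  +0.032  +0.000  +0.000   +0.105  +0.050  -0.338  -0.217   -0.134  +0.032  +0.000  +0.000


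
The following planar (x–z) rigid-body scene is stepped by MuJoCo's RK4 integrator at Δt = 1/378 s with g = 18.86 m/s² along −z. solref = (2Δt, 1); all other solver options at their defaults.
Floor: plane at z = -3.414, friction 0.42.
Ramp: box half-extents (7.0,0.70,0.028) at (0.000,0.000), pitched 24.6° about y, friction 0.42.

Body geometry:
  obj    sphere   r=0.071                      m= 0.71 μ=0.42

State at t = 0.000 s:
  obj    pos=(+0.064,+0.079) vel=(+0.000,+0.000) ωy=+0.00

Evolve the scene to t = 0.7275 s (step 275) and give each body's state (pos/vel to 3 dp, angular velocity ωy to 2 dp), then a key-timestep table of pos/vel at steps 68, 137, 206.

State at t = 0.7275 s:
  obj    pos=(+1.414,-0.538) vel=(+3.710,-1.698) ωy=+57.45

Key-timestep trajectory:
   step    t(s)  obj.x    obj.z    obj.vx   obj.vz 
     68  0.1799   +0.147  +0.042  +0.917  -0.420
    137  0.3624   +0.399  -0.074  +1.848  -0.846
    206  0.5450   +0.821  -0.267  +2.779  -1.272


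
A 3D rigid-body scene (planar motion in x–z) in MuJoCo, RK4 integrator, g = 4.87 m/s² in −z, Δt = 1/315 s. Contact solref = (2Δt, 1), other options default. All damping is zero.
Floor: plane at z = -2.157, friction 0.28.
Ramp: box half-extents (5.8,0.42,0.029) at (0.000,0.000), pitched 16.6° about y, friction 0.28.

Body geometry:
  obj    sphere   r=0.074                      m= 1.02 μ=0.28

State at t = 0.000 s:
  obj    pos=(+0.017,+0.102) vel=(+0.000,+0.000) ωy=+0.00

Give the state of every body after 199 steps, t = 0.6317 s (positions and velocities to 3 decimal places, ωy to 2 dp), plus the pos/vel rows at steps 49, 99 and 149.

State at t = 0.6317 s:
  obj    pos=(+0.207,+0.046) vel=(+0.602,-0.179) ωy=+8.48

Key-timestep trajectory:
   step    t(s)  obj.x    obj.z    obj.vx   obj.vz 
     49  0.1556   +0.029  +0.099  +0.148  -0.044
     99  0.3143   +0.064  +0.088  +0.299  -0.089
    149  0.4730   +0.124  +0.071  +0.451  -0.134


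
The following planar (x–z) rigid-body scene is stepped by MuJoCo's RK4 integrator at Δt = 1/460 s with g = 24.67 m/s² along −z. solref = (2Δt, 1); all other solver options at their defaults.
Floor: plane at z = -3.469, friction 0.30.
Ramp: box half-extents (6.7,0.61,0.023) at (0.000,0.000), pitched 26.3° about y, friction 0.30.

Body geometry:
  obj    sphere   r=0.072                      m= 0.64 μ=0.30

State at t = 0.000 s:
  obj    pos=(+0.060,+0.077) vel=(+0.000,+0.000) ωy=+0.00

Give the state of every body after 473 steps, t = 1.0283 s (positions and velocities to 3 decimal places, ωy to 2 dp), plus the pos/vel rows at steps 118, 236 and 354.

State at t = 1.0283 s:
  obj    pos=(+3.760,-1.752) vel=(+7.197,-3.557) ωy=+111.50

Key-timestep trajectory:
   step    t(s)  obj.x    obj.z    obj.vx   obj.vz 
    118  0.2565   +0.290  -0.037  +1.796  -0.887
    236  0.5130   +0.981  -0.379  +3.591  -1.775
    354  0.7696   +2.133  -0.948  +5.387  -2.662


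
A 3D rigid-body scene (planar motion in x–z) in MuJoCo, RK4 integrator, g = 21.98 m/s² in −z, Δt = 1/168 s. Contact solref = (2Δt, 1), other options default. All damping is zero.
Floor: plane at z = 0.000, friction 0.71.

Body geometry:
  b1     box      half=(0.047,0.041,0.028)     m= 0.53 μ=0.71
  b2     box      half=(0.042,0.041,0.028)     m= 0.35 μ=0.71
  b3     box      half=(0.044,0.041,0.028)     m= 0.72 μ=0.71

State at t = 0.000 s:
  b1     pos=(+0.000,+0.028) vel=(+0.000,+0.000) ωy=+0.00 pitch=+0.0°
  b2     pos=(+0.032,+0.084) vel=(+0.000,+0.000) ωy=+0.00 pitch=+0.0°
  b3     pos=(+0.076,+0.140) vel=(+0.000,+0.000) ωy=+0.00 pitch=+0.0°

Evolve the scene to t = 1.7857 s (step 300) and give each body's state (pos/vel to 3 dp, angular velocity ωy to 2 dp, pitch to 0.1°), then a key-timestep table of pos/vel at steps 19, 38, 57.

State at t = 1.7857 s:
  b1     pos=(+0.000,+0.028) vel=(+0.000,+0.000) ωy=+0.00 pitch=+0.0°
  b2     pos=(+0.081,+0.042) vel=(+0.000,+0.000) ωy=+0.00 pitch=+90.0°
  b3     pos=(+0.243,+0.028) vel=(+0.000,+0.000) ωy=+0.00 pitch=+180.0°

Key-timestep trajectory:
   step    t(s)  b1.x    b1.z    b1.vx   b1.vz   b2.x    b2.z    b2.vx   b2.vz   b3.x    b3.z    b3.vx   b3.vz 
     19  0.1131   +0.000  +0.028  -0.003  +0.000   +0.044  +0.088  +0.264  +0.034   +0.107  +0.121  +0.577  -0.507
     38  0.2262   +0.000  +0.028  +0.000  +0.000   +0.086  +0.039  -0.081  -0.025   +0.181  +0.049  +0.485  +0.253
     57  0.3393   +0.000  +0.028  +0.000  +0.000   +0.081  +0.042  +0.000  +0.000   +0.239  +0.031  +0.629  -0.738


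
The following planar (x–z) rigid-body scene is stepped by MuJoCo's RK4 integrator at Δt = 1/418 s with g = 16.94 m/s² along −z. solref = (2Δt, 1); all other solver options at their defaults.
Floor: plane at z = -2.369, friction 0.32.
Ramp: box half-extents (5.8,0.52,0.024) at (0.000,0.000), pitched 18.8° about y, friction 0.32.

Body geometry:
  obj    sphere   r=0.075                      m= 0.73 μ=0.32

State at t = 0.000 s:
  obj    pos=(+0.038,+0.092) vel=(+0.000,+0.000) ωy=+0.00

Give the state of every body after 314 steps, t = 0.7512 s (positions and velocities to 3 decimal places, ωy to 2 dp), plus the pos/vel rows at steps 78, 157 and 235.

State at t = 0.7512 s:
  obj    pos=(+1.080,-0.263) vel=(+2.773,-0.944) ωy=+39.05

Key-timestep trajectory:
   step    t(s)  obj.x    obj.z    obj.vx   obj.vz 
     78  0.1866   +0.102  +0.070  +0.689  -0.235
    157  0.3756   +0.298  +0.003  +1.387  -0.472
    235  0.5622   +0.621  -0.107  +2.075  -0.707
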